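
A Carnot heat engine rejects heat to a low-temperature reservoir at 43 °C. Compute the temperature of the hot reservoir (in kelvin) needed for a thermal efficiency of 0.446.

T_H ≈ 570.7 K

T_C = 43 °C → 43 + 273.15 = 316.15 K.
From η = 1 − T_C/T_H, solving for T_H gives T_H = T_C/(1 − η) = 316.15/(1 − 0.446) = 570.7 K.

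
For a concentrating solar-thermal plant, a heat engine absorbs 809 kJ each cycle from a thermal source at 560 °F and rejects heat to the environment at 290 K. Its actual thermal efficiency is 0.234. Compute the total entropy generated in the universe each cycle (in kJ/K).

ΔS_univ ≈ 0.7088 kJ/K

T_H = 560 °F → (560 − 32) × 5/9 = 293.33 °C = 566.48 K.
W = η·Q_H = 0.234 × 809 = 189.3 kJ, so Q_C = Q_H − W = 619.7 kJ.
Reservoir entropy changes: ΔS_H = −Q_H/T_H = −809/566.48 = -1.428 kJ/K and ΔS_C = +Q_C/T_C = 619.7/290.00 = 2.137 kJ/K.
ΔS_univ = −Q_H/T_H + Q_C/T_C = 0.7088 kJ/K (> 0, since η = 0.234 < η_Carnot = 0.488).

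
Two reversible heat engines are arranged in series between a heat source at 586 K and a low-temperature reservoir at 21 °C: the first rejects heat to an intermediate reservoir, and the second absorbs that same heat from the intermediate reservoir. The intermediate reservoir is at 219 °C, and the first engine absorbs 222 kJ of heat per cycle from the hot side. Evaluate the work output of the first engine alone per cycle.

T_C = 21 °C → 21 + 273.15 = 294.15 K.
T_m = 219 °C → 219 + 273.15 = 492.15 K.
First-stage efficiency η₁ = 1 − T_m/T_H = 1 − 492.15/586.00 = 0.1602.
W₁ = η₁·Q_H = 0.1602 × 222 = 35.6 kJ.

W₁ ≈ 35.6 kJ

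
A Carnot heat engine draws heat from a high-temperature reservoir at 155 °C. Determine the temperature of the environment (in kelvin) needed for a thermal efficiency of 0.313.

T_H = 155 °C → 155 + 273.15 = 428.15 K.
From η = 1 − T_C/T_H, T_C = T_H·(1 − η) = 428.15 × (1 − 0.313) = 294 K.

T_C ≈ 294 K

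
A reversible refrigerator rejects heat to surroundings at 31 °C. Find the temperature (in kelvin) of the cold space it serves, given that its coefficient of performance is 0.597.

T_H = 31 °C → 31 + 273.15 = 304.15 K.
COP_R = T_C/(T_H − T_C) ⇒ T_C = T_H·COP_R/(1 + COP_R) = 304.15 × 0.597/(1 + 0.597) = 114 K.

T_C ≈ 114 K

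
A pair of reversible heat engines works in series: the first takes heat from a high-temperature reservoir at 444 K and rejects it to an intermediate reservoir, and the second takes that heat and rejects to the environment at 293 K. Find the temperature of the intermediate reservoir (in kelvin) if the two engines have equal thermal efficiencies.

Equal efficiencies require 1 − T_m/T_H = 1 − T_C/T_m, i.e. T_m/T_H = T_C/T_m, so T_m = √(T_H·T_C) = √(444.00 × 293.00) = 361 K.

T_m ≈ 361 K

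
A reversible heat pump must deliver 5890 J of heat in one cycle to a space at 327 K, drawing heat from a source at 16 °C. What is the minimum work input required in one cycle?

T_C = 16 °C → 16 + 273.15 = 289.15 K.
The Carnot heat-pump COP is COP_HP = T_H/(T_H − T_C) = 327.00/37.85 = 8.6394.
W = Q_H/COP_HP = 5890/8.6394 = 682 J.

W_in ≈ 682 J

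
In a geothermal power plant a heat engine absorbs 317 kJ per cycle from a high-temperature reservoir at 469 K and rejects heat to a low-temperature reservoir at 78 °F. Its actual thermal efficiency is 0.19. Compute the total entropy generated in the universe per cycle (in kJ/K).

T_C = 78 °F → (78 − 32) × 5/9 = 25.56 °C = 298.71 K.
W = η·Q_H = 0.19 × 317 = 60.23 kJ, so Q_C = Q_H − W = 256.8 kJ.
The hot reservoir loses entropy Q_H/T_H = 317/469.00 = 0.6759 kJ/K; the cold reservoir gains Q_C/T_C = 256.8/298.71 = 0.8596 kJ/K.
ΔS_univ = −Q_H/T_H + Q_C/T_C = 0.184 kJ/K (> 0, since η = 0.19 < η_Carnot = 0.363).

ΔS_univ ≈ 0.184 kJ/K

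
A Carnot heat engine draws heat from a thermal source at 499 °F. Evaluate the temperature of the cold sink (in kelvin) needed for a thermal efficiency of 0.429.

T_C ≈ 304 K

T_H = 499 °F → (499 − 32) × 5/9 = 259.44 °C = 532.59 K.
From η = 1 − T_C/T_H, T_C = T_H·(1 − η) = 532.59 × (1 − 0.429) = 304 K.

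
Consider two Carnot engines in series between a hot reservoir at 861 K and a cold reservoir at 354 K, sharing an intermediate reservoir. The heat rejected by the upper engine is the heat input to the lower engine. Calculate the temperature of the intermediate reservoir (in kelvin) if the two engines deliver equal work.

For reversible stages Q_m = Q_H·(T_m/T_H). Setting W₁ = Q_H(1 − T_m/T_H) equal to W₂ = Q_m(1 − T_C/T_m) = Q_H·(T_m − T_C)/T_H gives T_H − T_m = T_m − T_C, so T_m = (T_H + T_C)/2 = (861.00 + 354.00)/2 = 607.5 K.

T_m ≈ 607.5 K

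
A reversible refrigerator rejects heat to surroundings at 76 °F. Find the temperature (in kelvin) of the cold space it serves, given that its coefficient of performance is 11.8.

T_C ≈ 274 K

T_H = 76 °F → (76 − 32) × 5/9 = 24.44 °C = 297.59 K.
COP_R = T_C/(T_H − T_C) ⇒ T_C = T_H·COP_R/(1 + COP_R) = 297.59 × 11.8/(1 + 11.8) = 274 K.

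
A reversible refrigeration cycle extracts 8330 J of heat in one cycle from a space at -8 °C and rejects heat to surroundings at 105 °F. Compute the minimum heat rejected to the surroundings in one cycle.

T_H = 105 °F → (105 − 32) × 5/9 = 40.56 °C = 313.71 K.
T_C = -8 °C → -8 + 273.15 = 265.15 K.
For a reversible cycle Q_H/Q_C = T_H/T_C, so Q_H = Q_C·T_H/T_C = 8330 × 313.71/265.15 = 9855 J.

Q_H ≈ 9855 J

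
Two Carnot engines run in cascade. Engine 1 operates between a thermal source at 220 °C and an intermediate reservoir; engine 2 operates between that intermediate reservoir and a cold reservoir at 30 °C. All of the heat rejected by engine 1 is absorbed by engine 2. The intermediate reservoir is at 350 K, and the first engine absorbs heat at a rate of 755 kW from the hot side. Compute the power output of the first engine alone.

Ẇ₁ ≈ 219.2 kW

T_H = 220 °C → 220 + 273.15 = 493.15 K.
T_C = 30 °C → 30 + 273.15 = 303.15 K.
First-stage efficiency η₁ = 1 − T_m/T_H = 1 − 350.00/493.15 = 0.2903.
W₁ = η₁·Q_H = 0.2903 × 755 = 219.2 kW.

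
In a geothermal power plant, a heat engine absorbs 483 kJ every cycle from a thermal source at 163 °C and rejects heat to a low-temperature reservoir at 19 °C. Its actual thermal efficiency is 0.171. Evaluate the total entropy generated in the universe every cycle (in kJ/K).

T_H = 163 °C → 163 + 273.15 = 436.15 K.
T_C = 19 °C → 19 + 273.15 = 292.15 K.
W = η·Q_H = 0.171 × 483 = 82.59 kJ, so Q_C = Q_H − W = 400.4 kJ.
Reservoir entropy changes: ΔS_H = −Q_H/T_H = −483/436.15 = -1.107 kJ/K and ΔS_C = +Q_C/T_C = 400.4/292.15 = 1.371 kJ/K.
ΔS_univ = −Q_H/T_H + Q_C/T_C = 0.2631 kJ/K (> 0, since η = 0.171 < η_Carnot = 0.330).

ΔS_univ ≈ 0.2631 kJ/K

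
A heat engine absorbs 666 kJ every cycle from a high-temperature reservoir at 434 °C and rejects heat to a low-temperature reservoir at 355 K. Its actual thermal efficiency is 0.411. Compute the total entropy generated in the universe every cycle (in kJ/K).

ΔS_univ ≈ 0.163 kJ/K

T_H = 434 °C → 434 + 273.15 = 707.15 K.
W = η·Q_H = 0.411 × 666 = 273.7 kJ, so Q_C = Q_H − W = 392.3 kJ.
The hot reservoir loses entropy Q_H/T_H = 666/707.15 = 0.9418 kJ/K; the cold reservoir gains Q_C/T_C = 392.3/355.00 = 1.105 kJ/K.
ΔS_univ = −Q_H/T_H + Q_C/T_C = 0.163 kJ/K (> 0, since η = 0.411 < η_Carnot = 0.498).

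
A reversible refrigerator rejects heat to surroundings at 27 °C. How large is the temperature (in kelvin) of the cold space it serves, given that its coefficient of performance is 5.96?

T_C ≈ 257 K

T_H = 27 °C → 27 + 273.15 = 300.15 K.
COP_R = T_C/(T_H − T_C) ⇒ T_C = T_H·COP_R/(1 + COP_R) = 300.15 × 5.96/(1 + 5.96) = 257 K.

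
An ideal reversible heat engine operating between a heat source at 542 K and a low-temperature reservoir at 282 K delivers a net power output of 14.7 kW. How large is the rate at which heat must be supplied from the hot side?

Q̇_H ≈ 30.6 kW

The Carnot efficiency is η = 1 − T_C/T_H = 1 − 282.00/542.00 = 0.4797.
Q_H = W/η = 14.7/0.4797 = 30.6 kW.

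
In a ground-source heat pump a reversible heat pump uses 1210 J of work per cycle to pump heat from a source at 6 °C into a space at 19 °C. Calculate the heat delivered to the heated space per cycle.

Q_H ≈ 27190 J

T_H = 19 °C → 19 + 273.15 = 292.15 K.
T_C = 6 °C → 6 + 273.15 = 279.15 K.
For a reversible heat pump, COP_HP = T_H/(T_H − T_C) = 292.15/13.00 = 22.4731.
Q_H = COP_HP · W = 22.4731 × 1210 = 27190 J.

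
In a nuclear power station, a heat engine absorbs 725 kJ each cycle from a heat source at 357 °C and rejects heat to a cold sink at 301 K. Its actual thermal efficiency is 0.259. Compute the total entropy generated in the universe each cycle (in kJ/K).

T_H = 357 °C → 357 + 273.15 = 630.15 K.
W = η·Q_H = 0.259 × 725 = 187.8 kJ, so Q_C = Q_H − W = 537.2 kJ.
Entropy balance on the reservoirs: −Q_H/T_H = -1.151 kJ/K, +Q_C/T_C = 1.785 kJ/K.
ΔS_univ = −Q_H/T_H + Q_C/T_C = 0.6343 kJ/K (> 0, since η = 0.259 < η_Carnot = 0.522).

ΔS_univ ≈ 0.6343 kJ/K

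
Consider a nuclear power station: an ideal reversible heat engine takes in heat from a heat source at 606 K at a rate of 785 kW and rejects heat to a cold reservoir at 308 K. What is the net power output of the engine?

Ẇ ≈ 386 kW

The Carnot efficiency is η = 1 − T_C/T_H = 1 − 308.00/606.00 = 0.4917.
W = η·Q_H = 0.4917 × 785 = 386 kW.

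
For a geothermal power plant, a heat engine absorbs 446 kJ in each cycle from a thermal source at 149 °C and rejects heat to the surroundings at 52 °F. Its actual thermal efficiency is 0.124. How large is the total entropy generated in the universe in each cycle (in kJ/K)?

T_H = 149 °C → 149 + 273.15 = 422.15 K.
T_C = 52 °F → (52 − 32) × 5/9 = 11.11 °C = 284.26 K.
W = η·Q_H = 0.124 × 446 = 55.30 kJ, so Q_C = Q_H − W = 390.7 kJ.
Reservoir entropy changes: ΔS_H = −Q_H/T_H = −446/422.15 = -1.056 kJ/K and ΔS_C = +Q_C/T_C = 390.7/284.26 = 1.374 kJ/K.
ΔS_univ = −Q_H/T_H + Q_C/T_C = 0.318 kJ/K (> 0, since η = 0.124 < η_Carnot = 0.327).

ΔS_univ ≈ 0.318 kJ/K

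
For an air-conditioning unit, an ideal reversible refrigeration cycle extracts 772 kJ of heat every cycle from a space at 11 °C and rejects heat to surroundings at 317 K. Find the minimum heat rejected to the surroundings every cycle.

Q_H ≈ 861 kJ

T_C = 11 °C → 11 + 273.15 = 284.15 K.
For a reversible cycle Q_H/Q_C = T_H/T_C, so Q_H = Q_C·T_H/T_C = 772 × 317.00/284.15 = 861 kJ.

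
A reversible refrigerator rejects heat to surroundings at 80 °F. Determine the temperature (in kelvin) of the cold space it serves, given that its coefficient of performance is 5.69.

T_C ≈ 255 K

T_H = 80 °F → (80 − 32) × 5/9 = 26.67 °C = 299.82 K.
COP_R = T_C/(T_H − T_C) ⇒ T_C = T_H·COP_R/(1 + COP_R) = 299.82 × 5.69/(1 + 5.69) = 255 K.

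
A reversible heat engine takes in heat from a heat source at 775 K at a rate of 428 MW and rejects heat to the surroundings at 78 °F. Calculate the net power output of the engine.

T_C = 78 °F → (78 − 32) × 5/9 = 25.56 °C = 298.71 K.
Since the cycle is reversible, η = 1 − T_C/T_H = 1 − 298.71/775.00 = 0.6146.
W = η·Q_H = 0.6146 × 428 = 263.0 MW.

Ẇ ≈ 263.0 MW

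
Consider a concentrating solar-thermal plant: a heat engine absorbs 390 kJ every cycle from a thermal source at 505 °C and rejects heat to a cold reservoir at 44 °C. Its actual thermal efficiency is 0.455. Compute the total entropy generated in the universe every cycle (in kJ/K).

ΔS_univ ≈ 0.169 kJ/K

T_H = 505 °C → 505 + 273.15 = 778.15 K.
T_C = 44 °C → 44 + 273.15 = 317.15 K.
W = η·Q_H = 0.455 × 390 = 177.5 kJ, so Q_C = Q_H − W = 212.5 kJ.
Entropy balance on the reservoirs: −Q_H/T_H = -0.5012 kJ/K, +Q_C/T_C = 0.6702 kJ/K.
ΔS_univ = −Q_H/T_H + Q_C/T_C = 0.169 kJ/K (> 0, since η = 0.455 < η_Carnot = 0.592).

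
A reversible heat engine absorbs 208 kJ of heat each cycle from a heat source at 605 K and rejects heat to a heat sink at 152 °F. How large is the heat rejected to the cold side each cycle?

T_C = 152 °F → (152 − 32) × 5/9 = 66.67 °C = 339.82 K.
Since the cycle is reversible, η = 1 − T_C/T_H = 1 − 339.82/605.00 = 0.4383.
For a reversible cycle Q_C/Q_H = T_C/T_H, so Q_C = 208 × 339.82/605.00 = 117 kJ.

Q_C ≈ 117 kJ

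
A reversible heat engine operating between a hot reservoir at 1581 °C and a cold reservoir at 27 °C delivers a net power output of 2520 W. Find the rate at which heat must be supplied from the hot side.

Q̇_H ≈ 3010 W

T_H = 1581 °C → 1581 + 273.15 = 1854.15 K.
T_C = 27 °C → 27 + 273.15 = 300.15 K.
The Carnot efficiency is η = 1 − T_C/T_H = 1 − 300.15/1854.15 = 0.8381.
Q_H = W/η = 2520/0.8381 = 3010 W.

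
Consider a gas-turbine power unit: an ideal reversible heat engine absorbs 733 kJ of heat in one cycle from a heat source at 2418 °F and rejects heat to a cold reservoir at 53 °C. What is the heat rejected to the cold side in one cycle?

T_H = 2418 °F → (2418 − 32) × 5/9 = 1325.56 °C = 1598.71 K.
T_C = 53 °C → 53 + 273.15 = 326.15 K.
For a reversible engine, η = 1 − T_C/T_H = 1 − 326.15/1598.71 = 0.7960.
For a reversible cycle Q_C/Q_H = T_C/T_H, so Q_C = 733 × 326.15/1598.71 = 150 kJ.

Q_C ≈ 150 kJ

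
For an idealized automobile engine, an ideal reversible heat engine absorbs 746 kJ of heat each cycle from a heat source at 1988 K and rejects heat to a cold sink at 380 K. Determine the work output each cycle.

Since the cycle is reversible, η = 1 − T_C/T_H = 1 − 380.00/1988.00 = 0.8089.
W = η·Q_H = 0.8089 × 746 = 603.4 kJ.

W ≈ 603.4 kJ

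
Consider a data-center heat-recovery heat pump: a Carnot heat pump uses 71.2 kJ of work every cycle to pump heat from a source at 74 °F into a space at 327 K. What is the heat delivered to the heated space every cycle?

Q_H ≈ 762.9 kJ

T_C = 74 °F → (74 − 32) × 5/9 = 23.33 °C = 296.48 K.
For a reversible heat pump, COP_HP = T_H/(T_H − T_C) = 327.00/30.52 = 10.7155.
Q_H = COP_HP · W = 10.7155 × 71.2 = 762.9 kJ.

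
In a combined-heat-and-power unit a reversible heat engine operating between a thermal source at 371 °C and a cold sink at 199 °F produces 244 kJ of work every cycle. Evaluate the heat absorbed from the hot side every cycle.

Q_H ≈ 565 kJ

T_H = 371 °C → 371 + 273.15 = 644.15 K.
T_C = 199 °F → (199 − 32) × 5/9 = 92.78 °C = 365.93 K.
For a reversible engine, η = 1 − T_C/T_H = 1 − 365.93/644.15 = 0.4319.
Q_H = W/η = 244/0.4319 = 565 kJ.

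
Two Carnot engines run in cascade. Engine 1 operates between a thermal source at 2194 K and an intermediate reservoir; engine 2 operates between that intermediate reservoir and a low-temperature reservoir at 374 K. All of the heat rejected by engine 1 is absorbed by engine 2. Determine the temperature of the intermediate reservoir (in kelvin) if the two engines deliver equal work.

For reversible stages Q_m = Q_H·(T_m/T_H). Setting W₁ = Q_H(1 − T_m/T_H) equal to W₂ = Q_m(1 − T_C/T_m) = Q_H·(T_m − T_C)/T_H gives T_H − T_m = T_m − T_C, so T_m = (T_H + T_C)/2 = (2194.00 + 374.00)/2 = 1280 K.

T_m ≈ 1280 K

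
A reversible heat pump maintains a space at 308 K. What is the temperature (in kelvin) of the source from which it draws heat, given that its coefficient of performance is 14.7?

T_C ≈ 287 K

COP_HP = T_H/(T_H − T_C) ⇒ T_C = T_H·(COP_HP − 1)/COP_HP = 308.00 × (14.7 − 1)/14.7 = 287 K.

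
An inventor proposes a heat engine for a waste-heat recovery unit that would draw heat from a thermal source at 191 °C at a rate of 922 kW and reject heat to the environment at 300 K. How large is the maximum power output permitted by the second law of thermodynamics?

Ẇ_max ≈ 326 kW

T_H = 191 °C → 191 + 273.15 = 464.15 K.
The second-law ceiling is the Carnot efficiency, η_max = 1 − T_C/T_H = 1 − 300.00/464.15 = 0.3537.
W_max = η_max · Q_H = 0.3537 × 922 = 326 kW.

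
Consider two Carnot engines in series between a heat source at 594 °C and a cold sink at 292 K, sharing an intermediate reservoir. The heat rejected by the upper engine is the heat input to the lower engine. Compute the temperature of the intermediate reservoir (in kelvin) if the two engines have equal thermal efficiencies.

T_m ≈ 503 K

T_H = 594 °C → 594 + 273.15 = 867.15 K.
Equal efficiencies require 1 − T_m/T_H = 1 − T_C/T_m, i.e. T_m/T_H = T_C/T_m, so T_m = √(T_H·T_C) = √(867.15 × 292.00) = 503 K.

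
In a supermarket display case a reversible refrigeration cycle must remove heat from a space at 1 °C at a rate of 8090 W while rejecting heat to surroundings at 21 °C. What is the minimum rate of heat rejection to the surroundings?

T_H = 21 °C → 21 + 273.15 = 294.15 K.
T_C = 1 °C → 1 + 273.15 = 274.15 K.
For a reversible cycle Q_H/Q_C = T_H/T_C, so Q_H = Q_C·T_H/T_C = 8090 × 294.15/274.15 = 8680 W.

Q̇_H ≈ 8680 W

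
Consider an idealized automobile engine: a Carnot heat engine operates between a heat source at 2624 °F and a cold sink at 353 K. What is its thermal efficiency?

T_H = 2624 °F → (2624 − 32) × 5/9 = 1440.00 °C = 1713.15 K.
The Carnot efficiency is η = 1 − T_C/T_H = 1 − 353.00/1713.15 = 0.794.

η ≈ 0.794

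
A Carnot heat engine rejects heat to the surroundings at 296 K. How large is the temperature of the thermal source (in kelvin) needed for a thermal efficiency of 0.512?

From η = 1 − T_C/T_H, solving for T_H gives T_H = T_C/(1 − η) = 296.00/(1 − 0.512) = 607 K.

T_H ≈ 607 K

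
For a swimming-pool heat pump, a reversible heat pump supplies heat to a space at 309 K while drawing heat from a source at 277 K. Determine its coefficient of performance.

Reversible heating COP: COP_HP = T_H/(T_H − T_C) = 309.00/(309.00 − 277.00) = 9.66.

COP_HP ≈ 9.66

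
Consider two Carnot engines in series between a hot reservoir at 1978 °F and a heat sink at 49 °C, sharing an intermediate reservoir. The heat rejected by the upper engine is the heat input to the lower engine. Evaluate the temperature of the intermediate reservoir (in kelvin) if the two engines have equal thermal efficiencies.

T_H = 1978 °F → (1978 − 32) × 5/9 = 1081.11 °C = 1354.26 K.
T_C = 49 °C → 49 + 273.15 = 322.15 K.
Equal efficiencies require 1 − T_m/T_H = 1 − T_C/T_m, i.e. T_m/T_H = T_C/T_m, so T_m = √(T_H·T_C) = √(1354.26 × 322.15) = 661 K.

T_m ≈ 661 K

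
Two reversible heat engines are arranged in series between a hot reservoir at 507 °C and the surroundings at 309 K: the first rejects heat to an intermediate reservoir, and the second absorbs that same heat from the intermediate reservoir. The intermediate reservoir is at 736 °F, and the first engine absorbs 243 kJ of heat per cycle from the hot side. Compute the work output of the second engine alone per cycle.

T_H = 507 °C → 507 + 273.15 = 780.15 K.
T_m = 736 °F → (736 − 32) × 5/9 = 391.11 °C = 664.26 K.
Heat entering the second stage: Q_m = Q_H·(T_m/T_H) = 243 × 664.26/780.15 = 206.9 kJ.
Second-stage efficiency η₂ = 1 − T_C/T_m = 1 − 309.00/664.26 = 0.5348, so W₂ = η₂·Q_m = 110.7 kJ.

W₂ ≈ 110.7 kJ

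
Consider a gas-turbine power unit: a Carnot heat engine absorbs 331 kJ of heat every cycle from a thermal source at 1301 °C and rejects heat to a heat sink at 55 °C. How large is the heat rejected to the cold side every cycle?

Q_C ≈ 69.0 kJ

T_H = 1301 °C → 1301 + 273.15 = 1574.15 K.
T_C = 55 °C → 55 + 273.15 = 328.15 K.
η_rev = 1 − T_C/T_H = 1 − 328.15/1574.15 = 0.7915.
For a reversible cycle Q_C/Q_H = T_C/T_H, so Q_C = 331 × 328.15/1574.15 = 69.0 kJ.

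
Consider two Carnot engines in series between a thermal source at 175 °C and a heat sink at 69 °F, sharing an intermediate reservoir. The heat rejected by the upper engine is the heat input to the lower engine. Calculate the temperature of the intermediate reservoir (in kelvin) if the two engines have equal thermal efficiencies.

T_m ≈ 363 K

T_H = 175 °C → 175 + 273.15 = 448.15 K.
T_C = 69 °F → (69 − 32) × 5/9 = 20.56 °C = 293.71 K.
Equal efficiencies require 1 − T_m/T_H = 1 − T_C/T_m, i.e. T_m/T_H = T_C/T_m, so T_m = √(T_H·T_C) = √(448.15 × 293.71) = 363 K.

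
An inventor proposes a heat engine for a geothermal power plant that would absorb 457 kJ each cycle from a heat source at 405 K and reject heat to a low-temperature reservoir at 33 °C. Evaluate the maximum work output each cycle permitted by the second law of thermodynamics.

W_max ≈ 111.5 kJ

T_C = 33 °C → 33 + 273.15 = 306.15 K.
The upper bound on efficiency is η_max = 1 − T_C/T_H = 1 − 306.15/405.00 = 0.2441.
W_max = η_max · Q_H = 0.2441 × 457 = 111.5 kJ.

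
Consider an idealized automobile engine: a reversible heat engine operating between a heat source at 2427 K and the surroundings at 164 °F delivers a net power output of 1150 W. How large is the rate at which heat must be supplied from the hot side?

Q̇_H ≈ 1340 W

T_C = 164 °F → (164 − 32) × 5/9 = 73.33 °C = 346.48 K.
Carnot efficiency: η = 1 − T_C/T_H = 1 − 346.48/2427.00 = 0.8572.
Q_H = W/η = 1150/0.8572 = 1340 W.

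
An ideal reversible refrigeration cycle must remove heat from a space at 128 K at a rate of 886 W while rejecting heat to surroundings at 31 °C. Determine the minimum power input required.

T_H = 31 °C → 31 + 273.15 = 304.15 K.
Carnot COP: COP_R = T_C/(T_H − T_C) = 128.00/176.15 = 0.7267.
W = Q_C/COP_R = 886/0.7267 = 1220 W.

Ẇ_in ≈ 1220 W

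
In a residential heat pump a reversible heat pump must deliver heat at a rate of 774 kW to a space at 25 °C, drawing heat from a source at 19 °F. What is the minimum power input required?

Ẇ_in ≈ 83.65 kW

T_H = 25 °C → 25 + 273.15 = 298.15 K.
T_C = 19 °F → (19 − 32) × 5/9 = -7.22 °C = 265.93 K.
COP_HP = T_H/(T_H − T_C) = 298.15/32.22 = 9.2529.
W = Q_H/COP_HP = 774/9.2529 = 83.65 kW.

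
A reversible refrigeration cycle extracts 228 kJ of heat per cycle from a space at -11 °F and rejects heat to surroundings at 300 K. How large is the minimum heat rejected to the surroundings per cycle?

Q_H ≈ 274 kJ

T_C = -11 °F → (-11 − 32) × 5/9 = -23.89 °C = 249.26 K.
For a reversible cycle Q_H/Q_C = T_H/T_C, so Q_H = Q_C·T_H/T_C = 228 × 300.00/249.26 = 274 kJ.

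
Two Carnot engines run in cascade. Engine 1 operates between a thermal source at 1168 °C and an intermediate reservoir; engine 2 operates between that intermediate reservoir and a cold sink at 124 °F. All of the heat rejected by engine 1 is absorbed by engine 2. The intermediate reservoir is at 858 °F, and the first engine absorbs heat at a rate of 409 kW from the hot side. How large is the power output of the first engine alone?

Ẇ₁ ≈ 201.2 kW

T_H = 1168 °C → 1168 + 273.15 = 1441.15 K.
T_C = 124 °F → (124 − 32) × 5/9 = 51.11 °C = 324.26 K.
T_m = 858 °F → (858 − 32) × 5/9 = 458.89 °C = 732.04 K.
First-stage efficiency η₁ = 1 − T_m/T_H = 1 − 732.04/1441.15 = 0.4920.
W₁ = η₁·Q_H = 0.4920 × 409 = 201.2 kW.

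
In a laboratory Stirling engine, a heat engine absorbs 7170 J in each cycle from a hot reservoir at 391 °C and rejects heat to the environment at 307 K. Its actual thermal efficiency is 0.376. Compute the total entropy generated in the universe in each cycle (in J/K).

T_H = 391 °C → 391 + 273.15 = 664.15 K.
W = η·Q_H = 0.376 × 7170 = 2696 J, so Q_C = Q_H − W = 4474 J.
Entropy balance on the reservoirs: −Q_H/T_H = -10.80 J/K, +Q_C/T_C = 14.57 J/K.
ΔS_univ = −Q_H/T_H + Q_C/T_C = 3.78 J/K (> 0, since η = 0.376 < η_Carnot = 0.538).

ΔS_univ ≈ 3.78 J/K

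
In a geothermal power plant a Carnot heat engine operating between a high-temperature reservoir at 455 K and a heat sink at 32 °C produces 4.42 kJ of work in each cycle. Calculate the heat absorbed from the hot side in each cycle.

Q_H ≈ 13.4 kJ

T_C = 32 °C → 32 + 273.15 = 305.15 K.
Since the cycle is reversible, η = 1 − T_C/T_H = 1 − 305.15/455.00 = 0.3293.
Q_H = W/η = 4.42/0.3293 = 13.4 kJ.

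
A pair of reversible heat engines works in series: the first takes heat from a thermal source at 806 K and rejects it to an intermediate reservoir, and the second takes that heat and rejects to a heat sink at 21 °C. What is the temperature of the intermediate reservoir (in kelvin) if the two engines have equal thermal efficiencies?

T_m ≈ 487 K

T_C = 21 °C → 21 + 273.15 = 294.15 K.
Equal efficiencies require 1 − T_m/T_H = 1 − T_C/T_m, i.e. T_m/T_H = T_C/T_m, so T_m = √(T_H·T_C) = √(806.00 × 294.15) = 487 K.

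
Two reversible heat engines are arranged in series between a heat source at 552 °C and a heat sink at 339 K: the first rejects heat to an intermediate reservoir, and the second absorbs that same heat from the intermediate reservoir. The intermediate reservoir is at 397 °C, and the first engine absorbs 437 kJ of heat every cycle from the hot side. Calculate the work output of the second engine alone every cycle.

T_H = 552 °C → 552 + 273.15 = 825.15 K.
T_m = 397 °C → 397 + 273.15 = 670.15 K.
Heat entering the second stage: Q_m = Q_H·(T_m/T_H) = 437 × 670.15/825.15 = 355 kJ.
Second-stage efficiency η₂ = 1 − T_C/T_m = 1 − 339.00/670.15 = 0.4941, so W₂ = η₂·Q_m = 175 kJ.

W₂ ≈ 175 kJ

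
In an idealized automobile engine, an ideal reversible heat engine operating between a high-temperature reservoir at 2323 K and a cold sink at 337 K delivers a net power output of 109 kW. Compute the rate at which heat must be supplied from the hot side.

Q̇_H ≈ 127.5 kW

η_rev = 1 − T_C/T_H = 1 − 337.00/2323.00 = 0.8549.
Q_H = W/η = 109/0.8549 = 127.5 kW.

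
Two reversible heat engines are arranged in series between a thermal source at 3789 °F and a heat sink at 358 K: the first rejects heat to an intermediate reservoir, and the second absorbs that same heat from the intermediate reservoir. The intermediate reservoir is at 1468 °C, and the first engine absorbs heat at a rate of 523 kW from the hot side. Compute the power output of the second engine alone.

Ẇ₂ ≈ 306 kW

T_H = 3789 °F → (3789 − 32) × 5/9 = 2087.22 °C = 2360.37 K.
T_m = 1468 °C → 1468 + 273.15 = 1741.15 K.
Heat entering the second stage: Q_m = Q_H·(T_m/T_H) = 523 × 1741.15/2360.37 = 386 kW.
Second-stage efficiency η₂ = 1 − T_C/T_m = 1 − 358.00/1741.15 = 0.7944, so W₂ = η₂·Q_m = 306 kW.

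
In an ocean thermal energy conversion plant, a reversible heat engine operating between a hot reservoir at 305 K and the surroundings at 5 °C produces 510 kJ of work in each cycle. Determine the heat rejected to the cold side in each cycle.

T_C = 5 °C → 5 + 273.15 = 278.15 K.
The Carnot efficiency is η = 1 − T_C/T_H = 1 − 278.15/305.00 = 0.0880.
Since Q_C/Q_H = T_C/T_H and Q_H = W/η, Q_C = W·T_C/(T_H − T_C) = 510 × 278.15/26.85 = 5280 kJ.

Q_C ≈ 5280 kJ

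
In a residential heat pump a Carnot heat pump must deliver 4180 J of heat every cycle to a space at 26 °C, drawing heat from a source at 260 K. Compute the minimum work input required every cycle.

T_H = 26 °C → 26 + 273.15 = 299.15 K.
COP_HP = T_H/(T_H − T_C) = 299.15/39.15 = 7.6411.
W = Q_H/COP_HP = 4180/7.6411 = 547 J.

W_in ≈ 547 J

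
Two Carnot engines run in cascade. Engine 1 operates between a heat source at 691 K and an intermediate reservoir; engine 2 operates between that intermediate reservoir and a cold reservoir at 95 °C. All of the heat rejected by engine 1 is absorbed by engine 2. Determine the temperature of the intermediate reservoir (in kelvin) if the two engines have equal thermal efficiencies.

T_C = 95 °C → 95 + 273.15 = 368.15 K.
Equal efficiencies require 1 − T_m/T_H = 1 − T_C/T_m, i.e. T_m/T_H = T_C/T_m, so T_m = √(T_H·T_C) = √(691.00 × 368.15) = 504 K.

T_m ≈ 504 K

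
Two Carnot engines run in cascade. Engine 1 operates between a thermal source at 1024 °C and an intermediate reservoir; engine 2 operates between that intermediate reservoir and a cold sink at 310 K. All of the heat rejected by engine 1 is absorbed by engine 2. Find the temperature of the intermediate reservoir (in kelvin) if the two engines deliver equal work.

T_H = 1024 °C → 1024 + 273.15 = 1297.15 K.
For reversible stages Q_m = Q_H·(T_m/T_H). Setting W₁ = Q_H(1 − T_m/T_H) equal to W₂ = Q_m(1 − T_C/T_m) = Q_H·(T_m − T_C)/T_H gives T_H − T_m = T_m − T_C, so T_m = (T_H + T_C)/2 = (1297.15 + 310.00)/2 = 804 K.

T_m ≈ 804 K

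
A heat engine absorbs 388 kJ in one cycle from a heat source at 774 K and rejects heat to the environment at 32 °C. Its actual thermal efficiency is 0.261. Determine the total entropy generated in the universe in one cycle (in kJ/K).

ΔS_univ ≈ 0.438 kJ/K

T_C = 32 °C → 32 + 273.15 = 305.15 K.
W = η·Q_H = 0.261 × 388 = 101.3 kJ, so Q_C = Q_H − W = 286.7 kJ.
The hot reservoir loses entropy Q_H/T_H = 388/774.00 = 0.5013 kJ/K; the cold reservoir gains Q_C/T_C = 286.7/305.15 = 0.9396 kJ/K.
ΔS_univ = −Q_H/T_H + Q_C/T_C = 0.438 kJ/K (> 0, since η = 0.261 < η_Carnot = 0.606).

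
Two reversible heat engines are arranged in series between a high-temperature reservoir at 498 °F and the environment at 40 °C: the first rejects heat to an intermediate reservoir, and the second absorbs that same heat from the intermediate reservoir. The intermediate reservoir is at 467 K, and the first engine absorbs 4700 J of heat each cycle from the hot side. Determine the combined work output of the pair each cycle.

W_total ≈ 1930 J

T_H = 498 °F → (498 − 32) × 5/9 = 258.89 °C = 532.04 K.
T_C = 40 °C → 40 + 273.15 = 313.15 K.
Two reversible stages in series are equivalent to a single Carnot engine between T_H and T_C, so η_total = 1 − T_C/T_H = 1 − 313.15/532.04 = 0.4114.
W_total = η_total · Q_H = 0.4114 × 4700 = 1930 J.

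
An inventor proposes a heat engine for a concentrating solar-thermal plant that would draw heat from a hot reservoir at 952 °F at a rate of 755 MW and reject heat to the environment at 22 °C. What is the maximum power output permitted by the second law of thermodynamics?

Ẇ_max ≈ 471 MW

T_H = 952 °F → (952 − 32) × 5/9 = 511.11 °C = 784.26 K.
T_C = 22 °C → 22 + 273.15 = 295.15 K.
No engine can exceed the Carnot limit: η_max = 1 − T_C/T_H = 1 − 295.15/784.26 = 0.6237.
W_max = η_max · Q_H = 0.6237 × 755 = 471 MW.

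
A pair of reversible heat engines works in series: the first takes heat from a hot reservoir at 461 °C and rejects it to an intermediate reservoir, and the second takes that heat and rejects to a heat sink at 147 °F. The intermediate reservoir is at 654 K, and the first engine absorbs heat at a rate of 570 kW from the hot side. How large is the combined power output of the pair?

T_H = 461 °C → 461 + 273.15 = 734.15 K.
T_C = 147 °F → (147 − 32) × 5/9 = 63.89 °C = 337.04 K.
Two reversible stages in series are equivalent to a single Carnot engine between T_H and T_C, so η_total = 1 − T_C/T_H = 1 − 337.04/734.15 = 0.5409.
W_total = η_total · Q_H = 0.5409 × 570 = 308 kW.

Ẇ_total ≈ 308 kW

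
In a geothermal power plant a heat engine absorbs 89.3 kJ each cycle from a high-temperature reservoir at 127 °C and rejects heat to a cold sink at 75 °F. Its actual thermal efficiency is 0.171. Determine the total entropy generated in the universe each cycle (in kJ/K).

ΔS_univ ≈ 0.0261 kJ/K

T_H = 127 °C → 127 + 273.15 = 400.15 K.
T_C = 75 °F → (75 − 32) × 5/9 = 23.89 °C = 297.04 K.
W = η·Q_H = 0.171 × 89.3 = 15.27 kJ, so Q_C = Q_H − W = 74.03 kJ.
The hot reservoir loses entropy Q_H/T_H = 89.3/400.15 = 0.2232 kJ/K; the cold reservoir gains Q_C/T_C = 74.03/297.04 = 0.2492 kJ/K.
ΔS_univ = −Q_H/T_H + Q_C/T_C = 0.0261 kJ/K (> 0, since η = 0.171 < η_Carnot = 0.258).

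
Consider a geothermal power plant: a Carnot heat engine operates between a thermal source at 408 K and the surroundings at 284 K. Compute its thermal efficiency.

η ≈ 0.304

η_rev = 1 − T_C/T_H = 1 − 284.00/408.00 = 0.304.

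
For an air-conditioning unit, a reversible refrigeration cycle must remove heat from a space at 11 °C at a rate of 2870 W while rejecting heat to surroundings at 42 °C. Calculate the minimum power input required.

T_H = 42 °C → 42 + 273.15 = 315.15 K.
T_C = 11 °C → 11 + 273.15 = 284.15 K.
Carnot COP: COP_R = T_C/(T_H − T_C) = 284.15/31.00 = 9.1661.
W = Q_C/COP_R = 2870/9.1661 = 313 W.

Ẇ_in ≈ 313 W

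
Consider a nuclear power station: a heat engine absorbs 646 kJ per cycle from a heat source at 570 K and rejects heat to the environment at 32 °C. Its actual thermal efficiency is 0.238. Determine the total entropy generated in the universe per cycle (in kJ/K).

ΔS_univ ≈ 0.480 kJ/K

T_C = 32 °C → 32 + 273.15 = 305.15 K.
W = η·Q_H = 0.238 × 646 = 153.7 kJ, so Q_C = Q_H − W = 492.3 kJ.
Reservoir entropy changes: ΔS_H = −Q_H/T_H = −646/570.00 = -1.133 kJ/K and ΔS_C = +Q_C/T_C = 492.3/305.15 = 1.613 kJ/K.
ΔS_univ = −Q_H/T_H + Q_C/T_C = 0.480 kJ/K (> 0, since η = 0.238 < η_Carnot = 0.465).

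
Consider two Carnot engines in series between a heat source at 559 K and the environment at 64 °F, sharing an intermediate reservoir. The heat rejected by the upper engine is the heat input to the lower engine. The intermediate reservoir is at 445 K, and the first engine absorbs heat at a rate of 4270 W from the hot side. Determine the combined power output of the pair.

T_C = 64 °F → (64 − 32) × 5/9 = 17.78 °C = 290.93 K.
Two reversible stages in series are equivalent to a single Carnot engine between T_H and T_C, so η_total = 1 − T_C/T_H = 1 − 290.93/559.00 = 0.4796.
W_total = η_total · Q_H = 0.4796 × 4270 = 2050 W.

Ẇ_total ≈ 2050 W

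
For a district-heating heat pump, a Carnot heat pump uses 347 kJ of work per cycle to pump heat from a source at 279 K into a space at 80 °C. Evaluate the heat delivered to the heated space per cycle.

T_H = 80 °C → 80 + 273.15 = 353.15 K.
For a reversible heat pump, COP_HP = T_H/(T_H − T_C) = 353.15/74.15 = 4.7626.
Q_H = COP_HP · W = 4.7626 × 347 = 1653 kJ.

Q_H ≈ 1653 kJ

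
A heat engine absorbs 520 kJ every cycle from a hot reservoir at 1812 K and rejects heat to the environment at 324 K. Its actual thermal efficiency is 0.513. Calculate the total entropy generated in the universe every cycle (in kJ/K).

ΔS_univ ≈ 0.495 kJ/K

W = η·Q_H = 0.513 × 520 = 266.8 kJ, so Q_C = Q_H − W = 253.2 kJ.
Reservoir entropy changes: ΔS_H = −Q_H/T_H = −520/1812.00 = -0.2870 kJ/K and ΔS_C = +Q_C/T_C = 253.2/324.00 = 0.7816 kJ/K.
ΔS_univ = −Q_H/T_H + Q_C/T_C = 0.495 kJ/K (> 0, since η = 0.513 < η_Carnot = 0.821).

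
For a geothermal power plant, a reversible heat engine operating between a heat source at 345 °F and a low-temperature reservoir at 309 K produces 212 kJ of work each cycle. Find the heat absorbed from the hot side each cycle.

T_H = 345 °F → (345 − 32) × 5/9 = 173.89 °C = 447.04 K.
For a reversible engine, η = 1 − T_C/T_H = 1 − 309.00/447.04 = 0.3088.
Q_H = W/η = 212/0.3088 = 686.6 kJ.

Q_H ≈ 686.6 kJ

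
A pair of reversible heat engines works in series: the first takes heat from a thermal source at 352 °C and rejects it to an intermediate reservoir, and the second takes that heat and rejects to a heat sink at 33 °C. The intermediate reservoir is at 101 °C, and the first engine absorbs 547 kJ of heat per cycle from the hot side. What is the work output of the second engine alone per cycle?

W₂ ≈ 59.5 kJ

T_H = 352 °C → 352 + 273.15 = 625.15 K.
T_C = 33 °C → 33 + 273.15 = 306.15 K.
T_m = 101 °C → 101 + 273.15 = 374.15 K.
Heat entering the second stage: Q_m = Q_H·(T_m/T_H) = 547 × 374.15/625.15 = 327 kJ.
Second-stage efficiency η₂ = 1 − T_C/T_m = 1 − 306.15/374.15 = 0.1817, so W₂ = η₂·Q_m = 59.5 kJ.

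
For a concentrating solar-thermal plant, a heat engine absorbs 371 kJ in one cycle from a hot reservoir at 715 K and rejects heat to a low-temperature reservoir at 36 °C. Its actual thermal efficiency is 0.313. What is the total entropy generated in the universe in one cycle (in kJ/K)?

ΔS_univ ≈ 0.306 kJ/K

T_C = 36 °C → 36 + 273.15 = 309.15 K.
W = η·Q_H = 0.313 × 371 = 116.1 kJ, so Q_C = Q_H − W = 254.9 kJ.
The hot reservoir loses entropy Q_H/T_H = 371/715.00 = 0.5189 kJ/K; the cold reservoir gains Q_C/T_C = 254.9/309.15 = 0.8244 kJ/K.
ΔS_univ = −Q_H/T_H + Q_C/T_C = 0.306 kJ/K (> 0, since η = 0.313 < η_Carnot = 0.568).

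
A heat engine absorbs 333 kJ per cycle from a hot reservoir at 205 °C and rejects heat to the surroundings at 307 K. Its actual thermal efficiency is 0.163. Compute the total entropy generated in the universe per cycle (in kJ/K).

T_H = 205 °C → 205 + 273.15 = 478.15 K.
W = η·Q_H = 0.163 × 333 = 54.28 kJ, so Q_C = Q_H − W = 278.7 kJ.
Reservoir entropy changes: ΔS_H = −Q_H/T_H = −333/478.15 = -0.6964 kJ/K and ΔS_C = +Q_C/T_C = 278.7/307.00 = 0.9079 kJ/K.
ΔS_univ = −Q_H/T_H + Q_C/T_C = 0.211 kJ/K (> 0, since η = 0.163 < η_Carnot = 0.358).

ΔS_univ ≈ 0.211 kJ/K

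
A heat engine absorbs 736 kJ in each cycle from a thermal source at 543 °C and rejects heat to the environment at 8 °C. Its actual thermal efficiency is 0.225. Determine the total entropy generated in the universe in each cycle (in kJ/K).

ΔS_univ ≈ 1.127 kJ/K

T_H = 543 °C → 543 + 273.15 = 816.15 K.
T_C = 8 °C → 8 + 273.15 = 281.15 K.
W = η·Q_H = 0.225 × 736 = 165.6 kJ, so Q_C = Q_H − W = 570.4 kJ.
Reservoir entropy changes: ΔS_H = −Q_H/T_H = −736/816.15 = -0.9018 kJ/K and ΔS_C = +Q_C/T_C = 570.4/281.15 = 2.029 kJ/K.
ΔS_univ = −Q_H/T_H + Q_C/T_C = 1.127 kJ/K (> 0, since η = 0.225 < η_Carnot = 0.656).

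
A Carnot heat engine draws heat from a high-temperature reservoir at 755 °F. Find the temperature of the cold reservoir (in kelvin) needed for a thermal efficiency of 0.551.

T_C ≈ 303 K

T_H = 755 °F → (755 − 32) × 5/9 = 401.67 °C = 674.82 K.
From η = 1 − T_C/T_H, T_C = T_H·(1 − η) = 674.82 × (1 − 0.551) = 303 K.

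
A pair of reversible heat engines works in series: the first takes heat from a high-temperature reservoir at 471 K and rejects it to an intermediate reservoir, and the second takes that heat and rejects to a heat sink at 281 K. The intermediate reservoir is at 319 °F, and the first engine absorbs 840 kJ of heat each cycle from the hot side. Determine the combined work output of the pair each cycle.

W_total ≈ 339 kJ

Two reversible stages in series are equivalent to a single Carnot engine between T_H and T_C, so η_total = 1 − T_C/T_H = 1 − 281.00/471.00 = 0.4034.
W_total = η_total · Q_H = 0.4034 × 840 = 339 kJ.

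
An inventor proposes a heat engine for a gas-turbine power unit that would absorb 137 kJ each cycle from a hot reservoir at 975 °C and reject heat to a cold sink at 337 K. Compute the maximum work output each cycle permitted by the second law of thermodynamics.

W_max ≈ 100.0 kJ

T_H = 975 °C → 975 + 273.15 = 1248.15 K.
The second-law ceiling is the Carnot efficiency, η_max = 1 − T_C/T_H = 1 − 337.00/1248.15 = 0.7300.
W_max = η_max · Q_H = 0.7300 × 137 = 100.0 kJ.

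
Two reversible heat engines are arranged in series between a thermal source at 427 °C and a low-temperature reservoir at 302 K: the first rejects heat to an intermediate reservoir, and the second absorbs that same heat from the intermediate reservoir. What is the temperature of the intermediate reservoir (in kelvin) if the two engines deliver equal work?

T_H = 427 °C → 427 + 273.15 = 700.15 K.
For reversible stages Q_m = Q_H·(T_m/T_H). Setting W₁ = Q_H(1 − T_m/T_H) equal to W₂ = Q_m(1 − T_C/T_m) = Q_H·(T_m − T_C)/T_H gives T_H − T_m = T_m − T_C, so T_m = (T_H + T_C)/2 = (700.15 + 302.00)/2 = 501 K.

T_m ≈ 501 K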